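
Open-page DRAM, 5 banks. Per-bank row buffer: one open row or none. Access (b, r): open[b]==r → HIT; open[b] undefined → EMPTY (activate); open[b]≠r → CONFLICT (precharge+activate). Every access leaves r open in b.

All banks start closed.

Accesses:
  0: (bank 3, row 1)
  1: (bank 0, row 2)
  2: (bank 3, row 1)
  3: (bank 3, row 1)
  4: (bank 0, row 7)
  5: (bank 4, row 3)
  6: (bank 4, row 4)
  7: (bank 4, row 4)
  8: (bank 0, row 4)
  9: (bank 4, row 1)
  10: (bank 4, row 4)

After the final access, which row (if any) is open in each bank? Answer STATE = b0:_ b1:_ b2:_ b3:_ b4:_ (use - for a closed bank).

STATE = b0:4 b1:- b2:- b3:1 b4:4

#0 (3,1) E
#1 (0,2) E
#2 (3,1) H  (was 1)
#3 (3,1) H  (was 1)
#4 (0,7) C  (was 2)
#5 (4,3) E
#6 (4,4) C  (was 3)
#7 (4,4) H  (was 4)
#8 (0,4) C  (was 7)
#9 (4,1) C  (was 4)
#10 (4,4) C  (was 1)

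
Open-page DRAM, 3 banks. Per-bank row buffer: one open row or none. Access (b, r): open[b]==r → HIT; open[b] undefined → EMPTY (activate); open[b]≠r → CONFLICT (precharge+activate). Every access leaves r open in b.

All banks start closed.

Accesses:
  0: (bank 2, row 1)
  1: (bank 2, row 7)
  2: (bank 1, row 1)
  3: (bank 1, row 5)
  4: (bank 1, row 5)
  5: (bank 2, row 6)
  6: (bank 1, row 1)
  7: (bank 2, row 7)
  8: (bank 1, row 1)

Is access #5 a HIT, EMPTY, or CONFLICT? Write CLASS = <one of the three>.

CLASS = CONFLICT

step 0: bank2 None->1 [EMPTY]
step 1: bank2 1->7 [CONFLICT]
step 2: bank1 None->1 [EMPTY]
step 3: bank1 1->5 [CONFLICT]
step 4: bank1 5->5 [HIT]
step 5: bank2 7->6 [CONFLICT]
step 6: bank1 5->1 [CONFLICT]
step 7: bank2 6->7 [CONFLICT]
step 8: bank1 1->1 [HIT]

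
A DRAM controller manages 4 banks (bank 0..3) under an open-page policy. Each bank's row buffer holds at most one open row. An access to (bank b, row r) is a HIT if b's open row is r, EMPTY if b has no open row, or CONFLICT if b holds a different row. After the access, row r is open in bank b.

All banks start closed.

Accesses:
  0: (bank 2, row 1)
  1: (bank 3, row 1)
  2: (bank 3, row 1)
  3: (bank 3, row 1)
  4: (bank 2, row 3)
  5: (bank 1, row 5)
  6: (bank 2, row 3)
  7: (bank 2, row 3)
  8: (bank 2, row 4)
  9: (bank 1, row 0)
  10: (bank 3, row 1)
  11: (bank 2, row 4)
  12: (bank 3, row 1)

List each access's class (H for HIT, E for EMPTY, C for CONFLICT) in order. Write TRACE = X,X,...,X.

step 0: bank2 None->1 [EMPTY]
step 1: bank3 None->1 [EMPTY]
step 2: bank3 1->1 [HIT]
step 3: bank3 1->1 [HIT]
step 4: bank2 1->3 [CONFLICT]
step 5: bank1 None->5 [EMPTY]
step 6: bank2 3->3 [HIT]
step 7: bank2 3->3 [HIT]
step 8: bank2 3->4 [CONFLICT]
step 9: bank1 5->0 [CONFLICT]
step 10: bank3 1->1 [HIT]
step 11: bank2 4->4 [HIT]
step 12: bank3 1->1 [HIT]

TRACE = E,E,H,H,C,E,H,H,C,C,H,H,H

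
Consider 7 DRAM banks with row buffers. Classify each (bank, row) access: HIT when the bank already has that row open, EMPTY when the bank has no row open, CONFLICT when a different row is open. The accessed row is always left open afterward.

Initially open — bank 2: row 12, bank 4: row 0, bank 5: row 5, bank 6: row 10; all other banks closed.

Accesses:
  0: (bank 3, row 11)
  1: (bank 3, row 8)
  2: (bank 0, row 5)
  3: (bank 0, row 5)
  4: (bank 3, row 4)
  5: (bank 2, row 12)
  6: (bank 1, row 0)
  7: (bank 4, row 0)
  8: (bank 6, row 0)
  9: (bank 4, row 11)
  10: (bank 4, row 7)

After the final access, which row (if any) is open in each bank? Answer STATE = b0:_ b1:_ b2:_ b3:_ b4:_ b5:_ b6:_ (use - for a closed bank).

STATE = b0:5 b1:0 b2:12 b3:4 b4:7 b5:5 b6:0

0: bank 3 row 11 — prev None → EMPTY
1: bank 3 row 8 — prev 11 → CONFLICT
2: bank 0 row 5 — prev None → EMPTY
3: bank 0 row 5 — prev 5 → HIT
4: bank 3 row 4 — prev 8 → CONFLICT
5: bank 2 row 12 — prev 12 → HIT
6: bank 1 row 0 — prev None → EMPTY
7: bank 4 row 0 — prev 0 → HIT
8: bank 6 row 0 — prev 10 → CONFLICT
9: bank 4 row 11 — prev 0 → CONFLICT
10: bank 4 row 7 — prev 11 → CONFLICT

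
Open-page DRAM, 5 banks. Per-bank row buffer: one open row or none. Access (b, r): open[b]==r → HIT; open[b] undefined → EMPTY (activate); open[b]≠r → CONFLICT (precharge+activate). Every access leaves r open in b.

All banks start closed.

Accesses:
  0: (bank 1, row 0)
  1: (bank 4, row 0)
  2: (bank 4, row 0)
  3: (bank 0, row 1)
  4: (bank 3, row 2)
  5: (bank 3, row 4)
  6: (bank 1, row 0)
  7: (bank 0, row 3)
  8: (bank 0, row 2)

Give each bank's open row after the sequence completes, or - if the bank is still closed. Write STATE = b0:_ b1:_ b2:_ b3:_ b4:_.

STATE = b0:2 b1:0 b2:- b3:4 b4:0

step 0: bank1 None->0 [EMPTY]
step 1: bank4 None->0 [EMPTY]
step 2: bank4 0->0 [HIT]
step 3: bank0 None->1 [EMPTY]
step 4: bank3 None->2 [EMPTY]
step 5: bank3 2->4 [CONFLICT]
step 6: bank1 0->0 [HIT]
step 7: bank0 1->3 [CONFLICT]
step 8: bank0 3->2 [CONFLICT]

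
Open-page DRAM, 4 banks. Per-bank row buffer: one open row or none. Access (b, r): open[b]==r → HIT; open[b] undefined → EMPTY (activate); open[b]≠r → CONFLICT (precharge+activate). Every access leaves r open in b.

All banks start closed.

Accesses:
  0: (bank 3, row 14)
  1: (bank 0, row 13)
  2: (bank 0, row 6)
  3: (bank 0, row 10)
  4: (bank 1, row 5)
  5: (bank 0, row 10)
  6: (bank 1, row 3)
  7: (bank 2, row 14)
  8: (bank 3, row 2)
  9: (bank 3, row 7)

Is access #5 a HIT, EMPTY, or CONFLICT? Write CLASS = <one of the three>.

CLASS = HIT

step 0: bank3 None->14 [EMPTY]
step 1: bank0 None->13 [EMPTY]
step 2: bank0 13->6 [CONFLICT]
step 3: bank0 6->10 [CONFLICT]
step 4: bank1 None->5 [EMPTY]
step 5: bank0 10->10 [HIT]
step 6: bank1 5->3 [CONFLICT]
step 7: bank2 None->14 [EMPTY]
step 8: bank3 14->2 [CONFLICT]
step 9: bank3 2->7 [CONFLICT]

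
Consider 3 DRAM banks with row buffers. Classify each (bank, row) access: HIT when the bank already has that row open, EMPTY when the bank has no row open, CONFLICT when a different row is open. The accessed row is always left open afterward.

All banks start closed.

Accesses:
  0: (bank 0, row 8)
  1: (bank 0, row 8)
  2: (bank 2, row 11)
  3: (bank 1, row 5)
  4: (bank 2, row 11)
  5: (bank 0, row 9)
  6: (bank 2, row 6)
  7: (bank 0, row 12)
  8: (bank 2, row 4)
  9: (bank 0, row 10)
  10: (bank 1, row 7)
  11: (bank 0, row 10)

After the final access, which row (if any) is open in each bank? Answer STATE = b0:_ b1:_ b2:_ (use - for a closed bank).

  [0] b0 r8: no row ⇒ E
  [1] b0 r8: had r8 ⇒ H
  [2] b2 r11: no row ⇒ E
  [3] b1 r5: no row ⇒ E
  [4] b2 r11: had r11 ⇒ H
  [5] b0 r9: had r8 ⇒ C
  [6] b2 r6: had r11 ⇒ C
  [7] b0 r12: had r9 ⇒ C
  [8] b2 r4: had r6 ⇒ C
  [9] b0 r10: had r12 ⇒ C
  [10] b1 r7: had r5 ⇒ C
  [11] b0 r10: had r10 ⇒ H

STATE = b0:10 b1:7 b2:4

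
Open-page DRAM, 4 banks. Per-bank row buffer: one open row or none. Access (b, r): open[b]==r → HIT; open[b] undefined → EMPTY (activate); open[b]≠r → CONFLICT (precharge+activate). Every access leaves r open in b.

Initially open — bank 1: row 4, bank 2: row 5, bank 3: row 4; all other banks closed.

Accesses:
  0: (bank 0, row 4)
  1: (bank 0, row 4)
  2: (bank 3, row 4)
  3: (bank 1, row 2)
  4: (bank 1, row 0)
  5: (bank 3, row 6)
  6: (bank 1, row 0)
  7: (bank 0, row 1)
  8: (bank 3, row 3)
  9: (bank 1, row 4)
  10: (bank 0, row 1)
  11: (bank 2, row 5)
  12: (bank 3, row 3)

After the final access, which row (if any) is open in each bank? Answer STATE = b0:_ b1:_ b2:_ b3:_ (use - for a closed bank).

#0 (0,4) E
#1 (0,4) H  (was 4)
#2 (3,4) H  (was 4)
#3 (1,2) C  (was 4)
#4 (1,0) C  (was 2)
#5 (3,6) C  (was 4)
#6 (1,0) H  (was 0)
#7 (0,1) C  (was 4)
#8 (3,3) C  (was 6)
#9 (1,4) C  (was 0)
#10 (0,1) H  (was 1)
#11 (2,5) H  (was 5)
#12 (3,3) H  (was 3)

STATE = b0:1 b1:4 b2:5 b3:3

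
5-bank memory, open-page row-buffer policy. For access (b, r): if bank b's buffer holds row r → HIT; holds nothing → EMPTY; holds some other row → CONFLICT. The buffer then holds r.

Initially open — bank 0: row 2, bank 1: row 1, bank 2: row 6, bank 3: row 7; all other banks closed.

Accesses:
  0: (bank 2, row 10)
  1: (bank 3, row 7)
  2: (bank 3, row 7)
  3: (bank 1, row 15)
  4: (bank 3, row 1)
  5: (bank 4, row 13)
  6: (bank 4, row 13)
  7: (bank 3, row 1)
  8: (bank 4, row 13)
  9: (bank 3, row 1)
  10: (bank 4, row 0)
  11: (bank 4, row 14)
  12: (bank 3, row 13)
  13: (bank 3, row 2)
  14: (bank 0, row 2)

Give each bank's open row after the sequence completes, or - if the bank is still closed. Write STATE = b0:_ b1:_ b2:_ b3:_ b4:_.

STATE = b0:2 b1:15 b2:10 b3:2 b4:14

step 0: bank2 6->10 [CONFLICT]
step 1: bank3 7->7 [HIT]
step 2: bank3 7->7 [HIT]
step 3: bank1 1->15 [CONFLICT]
step 4: bank3 7->1 [CONFLICT]
step 5: bank4 None->13 [EMPTY]
step 6: bank4 13->13 [HIT]
step 7: bank3 1->1 [HIT]
step 8: bank4 13->13 [HIT]
step 9: bank3 1->1 [HIT]
step 10: bank4 13->0 [CONFLICT]
step 11: bank4 0->14 [CONFLICT]
step 12: bank3 1->13 [CONFLICT]
step 13: bank3 13->2 [CONFLICT]
step 14: bank0 2->2 [HIT]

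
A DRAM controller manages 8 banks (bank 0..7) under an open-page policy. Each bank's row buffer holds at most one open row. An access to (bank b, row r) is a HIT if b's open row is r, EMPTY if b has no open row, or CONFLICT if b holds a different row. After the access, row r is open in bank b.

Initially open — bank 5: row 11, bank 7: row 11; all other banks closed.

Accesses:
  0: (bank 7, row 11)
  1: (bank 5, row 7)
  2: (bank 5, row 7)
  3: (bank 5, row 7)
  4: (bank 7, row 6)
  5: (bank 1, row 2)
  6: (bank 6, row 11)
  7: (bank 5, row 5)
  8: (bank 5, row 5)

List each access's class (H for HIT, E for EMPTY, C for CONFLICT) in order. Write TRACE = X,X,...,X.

TRACE = H,C,H,H,C,E,E,C,H

step 0: bank7 11->11 [HIT]
step 1: bank5 11->7 [CONFLICT]
step 2: bank5 7->7 [HIT]
step 3: bank5 7->7 [HIT]
step 4: bank7 11->6 [CONFLICT]
step 5: bank1 None->2 [EMPTY]
step 6: bank6 None->11 [EMPTY]
step 7: bank5 7->5 [CONFLICT]
step 8: bank5 5->5 [HIT]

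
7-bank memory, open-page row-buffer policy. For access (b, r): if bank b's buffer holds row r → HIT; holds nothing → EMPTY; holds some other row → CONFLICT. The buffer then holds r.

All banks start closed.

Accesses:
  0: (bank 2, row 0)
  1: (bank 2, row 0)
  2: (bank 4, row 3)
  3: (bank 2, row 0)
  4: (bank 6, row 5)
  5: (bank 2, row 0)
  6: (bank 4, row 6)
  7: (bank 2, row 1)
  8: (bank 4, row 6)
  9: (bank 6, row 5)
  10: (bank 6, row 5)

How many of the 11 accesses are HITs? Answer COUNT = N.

COUNT = 6

#0 (2,0) E
#1 (2,0) H  (was 0)
#2 (4,3) E
#3 (2,0) H  (was 0)
#4 (6,5) E
#5 (2,0) H  (was 0)
#6 (4,6) C  (was 3)
#7 (2,1) C  (was 0)
#8 (4,6) H  (was 6)
#9 (6,5) H  (was 5)
#10 (6,5) H  (was 5)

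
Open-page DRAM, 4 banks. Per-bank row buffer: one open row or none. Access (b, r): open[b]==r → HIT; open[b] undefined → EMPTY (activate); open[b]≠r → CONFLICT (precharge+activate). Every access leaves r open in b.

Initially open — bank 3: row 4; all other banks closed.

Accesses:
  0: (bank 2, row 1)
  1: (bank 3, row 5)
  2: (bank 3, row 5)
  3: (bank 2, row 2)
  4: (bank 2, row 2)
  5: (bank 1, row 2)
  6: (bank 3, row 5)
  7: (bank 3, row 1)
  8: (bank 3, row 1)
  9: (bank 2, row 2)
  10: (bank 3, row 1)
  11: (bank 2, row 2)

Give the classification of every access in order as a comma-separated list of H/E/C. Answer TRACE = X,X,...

TRACE = E,C,H,C,H,E,H,C,H,H,H,H

0: bank 2 row 1 — prev None → EMPTY
1: bank 3 row 5 — prev 4 → CONFLICT
2: bank 3 row 5 — prev 5 → HIT
3: bank 2 row 2 — prev 1 → CONFLICT
4: bank 2 row 2 — prev 2 → HIT
5: bank 1 row 2 — prev None → EMPTY
6: bank 3 row 5 — prev 5 → HIT
7: bank 3 row 1 — prev 5 → CONFLICT
8: bank 3 row 1 — prev 1 → HIT
9: bank 2 row 2 — prev 2 → HIT
10: bank 3 row 1 — prev 1 → HIT
11: bank 2 row 2 — prev 2 → HIT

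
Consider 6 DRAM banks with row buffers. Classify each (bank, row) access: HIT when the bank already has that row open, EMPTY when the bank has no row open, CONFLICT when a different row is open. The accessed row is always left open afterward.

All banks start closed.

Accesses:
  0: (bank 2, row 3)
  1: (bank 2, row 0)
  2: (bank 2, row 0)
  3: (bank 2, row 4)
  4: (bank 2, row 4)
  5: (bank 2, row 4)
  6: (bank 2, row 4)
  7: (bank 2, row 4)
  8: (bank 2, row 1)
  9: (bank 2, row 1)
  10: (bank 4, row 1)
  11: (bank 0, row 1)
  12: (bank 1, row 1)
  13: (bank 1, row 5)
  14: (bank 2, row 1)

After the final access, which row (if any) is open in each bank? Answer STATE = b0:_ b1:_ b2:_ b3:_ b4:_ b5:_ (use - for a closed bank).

STATE = b0:1 b1:5 b2:1 b3:- b4:1 b5:-

#0 (2,3) E
#1 (2,0) C  (was 3)
#2 (2,0) H  (was 0)
#3 (2,4) C  (was 0)
#4 (2,4) H  (was 4)
#5 (2,4) H  (was 4)
#6 (2,4) H  (was 4)
#7 (2,4) H  (was 4)
#8 (2,1) C  (was 4)
#9 (2,1) H  (was 1)
#10 (4,1) E
#11 (0,1) E
#12 (1,1) E
#13 (1,5) C  (was 1)
#14 (2,1) H  (was 1)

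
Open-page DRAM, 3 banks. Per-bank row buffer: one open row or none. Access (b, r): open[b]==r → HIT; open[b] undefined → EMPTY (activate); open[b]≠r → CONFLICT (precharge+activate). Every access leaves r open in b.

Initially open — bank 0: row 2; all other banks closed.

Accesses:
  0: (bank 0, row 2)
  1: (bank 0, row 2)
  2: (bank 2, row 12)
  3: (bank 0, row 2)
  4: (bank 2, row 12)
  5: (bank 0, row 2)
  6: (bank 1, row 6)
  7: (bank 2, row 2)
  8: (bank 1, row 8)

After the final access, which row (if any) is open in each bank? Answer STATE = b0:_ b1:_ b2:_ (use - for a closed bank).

STATE = b0:2 b1:8 b2:2

#0 (0,2) H  (was 2)
#1 (0,2) H  (was 2)
#2 (2,12) E
#3 (0,2) H  (was 2)
#4 (2,12) H  (was 12)
#5 (0,2) H  (was 2)
#6 (1,6) E
#7 (2,2) C  (was 12)
#8 (1,8) C  (was 6)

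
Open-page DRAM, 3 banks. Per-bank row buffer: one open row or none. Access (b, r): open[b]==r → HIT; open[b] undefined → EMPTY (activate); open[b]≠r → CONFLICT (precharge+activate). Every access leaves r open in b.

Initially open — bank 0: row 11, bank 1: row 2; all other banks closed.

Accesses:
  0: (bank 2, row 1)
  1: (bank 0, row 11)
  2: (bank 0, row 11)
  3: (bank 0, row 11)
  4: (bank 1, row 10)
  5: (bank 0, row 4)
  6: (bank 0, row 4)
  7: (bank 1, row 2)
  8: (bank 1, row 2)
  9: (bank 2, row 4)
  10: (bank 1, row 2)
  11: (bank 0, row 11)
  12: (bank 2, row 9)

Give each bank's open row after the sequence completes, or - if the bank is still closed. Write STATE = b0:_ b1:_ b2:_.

STATE = b0:11 b1:2 b2:9

  [0] b2 r1: no row ⇒ E
  [1] b0 r11: had r11 ⇒ H
  [2] b0 r11: had r11 ⇒ H
  [3] b0 r11: had r11 ⇒ H
  [4] b1 r10: had r2 ⇒ C
  [5] b0 r4: had r11 ⇒ C
  [6] b0 r4: had r4 ⇒ H
  [7] b1 r2: had r10 ⇒ C
  [8] b1 r2: had r2 ⇒ H
  [9] b2 r4: had r1 ⇒ C
  [10] b1 r2: had r2 ⇒ H
  [11] b0 r11: had r4 ⇒ C
  [12] b2 r9: had r4 ⇒ C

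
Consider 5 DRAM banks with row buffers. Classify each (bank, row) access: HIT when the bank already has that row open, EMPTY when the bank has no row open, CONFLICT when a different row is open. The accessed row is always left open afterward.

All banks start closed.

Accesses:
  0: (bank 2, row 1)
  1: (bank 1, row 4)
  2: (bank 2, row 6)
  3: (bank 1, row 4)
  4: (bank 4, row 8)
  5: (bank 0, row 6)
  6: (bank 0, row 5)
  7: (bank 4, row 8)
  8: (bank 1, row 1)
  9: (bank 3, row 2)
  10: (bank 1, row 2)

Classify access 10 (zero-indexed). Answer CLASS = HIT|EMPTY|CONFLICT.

CLASS = CONFLICT

#0 (2,1) E
#1 (1,4) E
#2 (2,6) C  (was 1)
#3 (1,4) H  (was 4)
#4 (4,8) E
#5 (0,6) E
#6 (0,5) C  (was 6)
#7 (4,8) H  (was 8)
#8 (1,1) C  (was 4)
#9 (3,2) E
#10 (1,2) C  (was 1)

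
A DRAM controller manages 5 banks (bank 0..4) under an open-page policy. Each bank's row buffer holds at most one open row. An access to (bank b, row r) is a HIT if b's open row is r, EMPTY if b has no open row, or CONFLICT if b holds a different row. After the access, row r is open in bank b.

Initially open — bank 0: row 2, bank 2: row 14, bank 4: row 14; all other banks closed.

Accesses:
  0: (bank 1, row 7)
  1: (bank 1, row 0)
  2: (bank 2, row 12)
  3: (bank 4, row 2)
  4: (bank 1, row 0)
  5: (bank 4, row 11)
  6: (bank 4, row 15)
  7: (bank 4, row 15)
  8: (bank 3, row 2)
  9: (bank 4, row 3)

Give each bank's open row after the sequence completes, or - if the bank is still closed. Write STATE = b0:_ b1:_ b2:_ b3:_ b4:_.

STATE = b0:2 b1:0 b2:12 b3:2 b4:3

#0 (1,7) E
#1 (1,0) C  (was 7)
#2 (2,12) C  (was 14)
#3 (4,2) C  (was 14)
#4 (1,0) H  (was 0)
#5 (4,11) C  (was 2)
#6 (4,15) C  (was 11)
#7 (4,15) H  (was 15)
#8 (3,2) E
#9 (4,3) C  (was 15)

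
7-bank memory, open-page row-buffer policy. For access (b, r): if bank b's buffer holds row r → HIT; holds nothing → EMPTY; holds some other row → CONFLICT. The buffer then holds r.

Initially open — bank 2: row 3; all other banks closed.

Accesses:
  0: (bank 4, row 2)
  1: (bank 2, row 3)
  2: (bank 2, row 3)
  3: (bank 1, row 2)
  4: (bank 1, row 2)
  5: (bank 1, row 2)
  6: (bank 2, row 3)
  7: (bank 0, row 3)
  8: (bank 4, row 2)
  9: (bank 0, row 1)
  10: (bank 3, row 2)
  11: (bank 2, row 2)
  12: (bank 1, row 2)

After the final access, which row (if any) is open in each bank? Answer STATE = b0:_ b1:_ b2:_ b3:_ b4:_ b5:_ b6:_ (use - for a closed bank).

STATE = b0:1 b1:2 b2:2 b3:2 b4:2 b5:- b6:-

#0 (4,2) E
#1 (2,3) H  (was 3)
#2 (2,3) H  (was 3)
#3 (1,2) E
#4 (1,2) H  (was 2)
#5 (1,2) H  (was 2)
#6 (2,3) H  (was 3)
#7 (0,3) E
#8 (4,2) H  (was 2)
#9 (0,1) C  (was 3)
#10 (3,2) E
#11 (2,2) C  (was 3)
#12 (1,2) H  (was 2)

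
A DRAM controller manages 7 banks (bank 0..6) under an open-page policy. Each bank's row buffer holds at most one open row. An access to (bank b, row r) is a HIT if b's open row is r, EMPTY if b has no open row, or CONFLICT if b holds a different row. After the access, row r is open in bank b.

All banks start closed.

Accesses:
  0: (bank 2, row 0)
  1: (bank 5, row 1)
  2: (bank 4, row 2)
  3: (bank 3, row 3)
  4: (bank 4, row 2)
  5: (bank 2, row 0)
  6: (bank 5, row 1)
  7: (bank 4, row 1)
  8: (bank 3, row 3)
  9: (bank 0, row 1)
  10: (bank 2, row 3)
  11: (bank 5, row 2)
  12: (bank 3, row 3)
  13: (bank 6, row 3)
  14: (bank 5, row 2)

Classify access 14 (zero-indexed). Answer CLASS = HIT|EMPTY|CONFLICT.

step 0: bank2 None->0 [EMPTY]
step 1: bank5 None->1 [EMPTY]
step 2: bank4 None->2 [EMPTY]
step 3: bank3 None->3 [EMPTY]
step 4: bank4 2->2 [HIT]
step 5: bank2 0->0 [HIT]
step 6: bank5 1->1 [HIT]
step 7: bank4 2->1 [CONFLICT]
step 8: bank3 3->3 [HIT]
step 9: bank0 None->1 [EMPTY]
step 10: bank2 0->3 [CONFLICT]
step 11: bank5 1->2 [CONFLICT]
step 12: bank3 3->3 [HIT]
step 13: bank6 None->3 [EMPTY]
step 14: bank5 2->2 [HIT]

CLASS = HIT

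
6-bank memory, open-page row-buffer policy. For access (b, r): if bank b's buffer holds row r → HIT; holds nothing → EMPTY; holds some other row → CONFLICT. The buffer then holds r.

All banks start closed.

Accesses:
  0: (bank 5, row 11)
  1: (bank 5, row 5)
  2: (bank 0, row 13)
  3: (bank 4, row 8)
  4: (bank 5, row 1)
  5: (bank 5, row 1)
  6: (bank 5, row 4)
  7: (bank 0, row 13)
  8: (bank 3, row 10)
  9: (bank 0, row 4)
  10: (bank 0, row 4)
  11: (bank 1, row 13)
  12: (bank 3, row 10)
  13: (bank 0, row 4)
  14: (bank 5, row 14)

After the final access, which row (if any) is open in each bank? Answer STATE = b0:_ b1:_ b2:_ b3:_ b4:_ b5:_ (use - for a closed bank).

STATE = b0:4 b1:13 b2:- b3:10 b4:8 b5:14

#0 (5,11) E
#1 (5,5) C  (was 11)
#2 (0,13) E
#3 (4,8) E
#4 (5,1) C  (was 5)
#5 (5,1) H  (was 1)
#6 (5,4) C  (was 1)
#7 (0,13) H  (was 13)
#8 (3,10) E
#9 (0,4) C  (was 13)
#10 (0,4) H  (was 4)
#11 (1,13) E
#12 (3,10) H  (was 10)
#13 (0,4) H  (was 4)
#14 (5,14) C  (was 4)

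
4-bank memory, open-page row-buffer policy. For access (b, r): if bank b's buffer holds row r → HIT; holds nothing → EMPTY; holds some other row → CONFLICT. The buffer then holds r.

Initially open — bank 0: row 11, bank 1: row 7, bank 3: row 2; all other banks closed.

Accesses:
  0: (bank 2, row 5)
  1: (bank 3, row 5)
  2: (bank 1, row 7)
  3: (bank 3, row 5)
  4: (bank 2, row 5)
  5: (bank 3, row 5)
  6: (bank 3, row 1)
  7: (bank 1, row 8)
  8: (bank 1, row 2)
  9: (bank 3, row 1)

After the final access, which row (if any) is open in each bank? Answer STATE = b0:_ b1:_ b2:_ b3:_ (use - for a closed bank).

STATE = b0:11 b1:2 b2:5 b3:1

  [0] b2 r5: no row ⇒ E
  [1] b3 r5: had r2 ⇒ C
  [2] b1 r7: had r7 ⇒ H
  [3] b3 r5: had r5 ⇒ H
  [4] b2 r5: had r5 ⇒ H
  [5] b3 r5: had r5 ⇒ H
  [6] b3 r1: had r5 ⇒ C
  [7] b1 r8: had r7 ⇒ C
  [8] b1 r2: had r8 ⇒ C
  [9] b3 r1: had r1 ⇒ H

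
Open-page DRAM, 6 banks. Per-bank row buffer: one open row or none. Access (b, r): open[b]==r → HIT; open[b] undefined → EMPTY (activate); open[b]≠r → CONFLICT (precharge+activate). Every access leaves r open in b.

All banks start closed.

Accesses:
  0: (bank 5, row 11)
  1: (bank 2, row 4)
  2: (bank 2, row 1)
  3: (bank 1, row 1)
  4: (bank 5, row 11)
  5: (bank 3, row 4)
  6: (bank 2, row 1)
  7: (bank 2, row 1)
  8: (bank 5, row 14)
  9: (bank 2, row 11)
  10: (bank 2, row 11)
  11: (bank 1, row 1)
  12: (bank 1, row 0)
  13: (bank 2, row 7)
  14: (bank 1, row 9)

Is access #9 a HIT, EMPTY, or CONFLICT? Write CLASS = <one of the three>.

CLASS = CONFLICT

0: bank 5 row 11 — prev None → EMPTY
1: bank 2 row 4 — prev None → EMPTY
2: bank 2 row 1 — prev 4 → CONFLICT
3: bank 1 row 1 — prev None → EMPTY
4: bank 5 row 11 — prev 11 → HIT
5: bank 3 row 4 — prev None → EMPTY
6: bank 2 row 1 — prev 1 → HIT
7: bank 2 row 1 — prev 1 → HIT
8: bank 5 row 14 — prev 11 → CONFLICT
9: bank 2 row 11 — prev 1 → CONFLICT
10: bank 2 row 11 — prev 11 → HIT
11: bank 1 row 1 — prev 1 → HIT
12: bank 1 row 0 — prev 1 → CONFLICT
13: bank 2 row 7 — prev 11 → CONFLICT
14: bank 1 row 9 — prev 0 → CONFLICT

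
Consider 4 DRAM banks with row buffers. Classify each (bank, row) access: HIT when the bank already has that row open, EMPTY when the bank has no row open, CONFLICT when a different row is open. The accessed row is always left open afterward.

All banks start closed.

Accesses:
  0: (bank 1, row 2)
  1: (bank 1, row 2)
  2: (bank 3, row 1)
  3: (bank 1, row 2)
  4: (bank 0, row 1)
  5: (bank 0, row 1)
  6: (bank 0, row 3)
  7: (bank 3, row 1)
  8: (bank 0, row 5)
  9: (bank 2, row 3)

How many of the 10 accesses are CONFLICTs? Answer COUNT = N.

0: bank 1 row 2 — prev None → EMPTY
1: bank 1 row 2 — prev 2 → HIT
2: bank 3 row 1 — prev None → EMPTY
3: bank 1 row 2 — prev 2 → HIT
4: bank 0 row 1 — prev None → EMPTY
5: bank 0 row 1 — prev 1 → HIT
6: bank 0 row 3 — prev 1 → CONFLICT
7: bank 3 row 1 — prev 1 → HIT
8: bank 0 row 5 — prev 3 → CONFLICT
9: bank 2 row 3 — prev None → EMPTY

COUNT = 2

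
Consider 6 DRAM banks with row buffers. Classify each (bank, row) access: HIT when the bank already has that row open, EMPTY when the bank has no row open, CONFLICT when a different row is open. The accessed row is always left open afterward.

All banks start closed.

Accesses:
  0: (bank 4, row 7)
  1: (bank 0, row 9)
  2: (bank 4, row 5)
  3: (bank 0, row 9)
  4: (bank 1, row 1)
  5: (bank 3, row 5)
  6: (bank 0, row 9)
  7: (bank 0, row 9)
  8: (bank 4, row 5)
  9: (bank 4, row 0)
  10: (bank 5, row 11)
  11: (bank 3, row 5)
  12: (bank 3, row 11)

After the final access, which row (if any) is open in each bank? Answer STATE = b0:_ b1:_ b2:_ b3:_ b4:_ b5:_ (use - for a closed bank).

STATE = b0:9 b1:1 b2:- b3:11 b4:0 b5:11

0: bank 4 row 7 — prev None → EMPTY
1: bank 0 row 9 — prev None → EMPTY
2: bank 4 row 5 — prev 7 → CONFLICT
3: bank 0 row 9 — prev 9 → HIT
4: bank 1 row 1 — prev None → EMPTY
5: bank 3 row 5 — prev None → EMPTY
6: bank 0 row 9 — prev 9 → HIT
7: bank 0 row 9 — prev 9 → HIT
8: bank 4 row 5 — prev 5 → HIT
9: bank 4 row 0 — prev 5 → CONFLICT
10: bank 5 row 11 — prev None → EMPTY
11: bank 3 row 5 — prev 5 → HIT
12: bank 3 row 11 — prev 5 → CONFLICT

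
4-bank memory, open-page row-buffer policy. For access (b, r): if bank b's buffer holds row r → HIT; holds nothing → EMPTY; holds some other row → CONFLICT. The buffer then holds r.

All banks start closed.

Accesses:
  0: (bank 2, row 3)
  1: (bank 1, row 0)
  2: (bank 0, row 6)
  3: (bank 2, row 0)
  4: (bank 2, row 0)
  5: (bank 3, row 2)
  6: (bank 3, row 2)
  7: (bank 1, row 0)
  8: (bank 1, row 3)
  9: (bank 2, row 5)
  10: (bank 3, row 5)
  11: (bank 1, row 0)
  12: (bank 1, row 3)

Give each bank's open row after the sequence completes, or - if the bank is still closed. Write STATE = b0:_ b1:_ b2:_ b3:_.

0: bank 2 row 3 — prev None → EMPTY
1: bank 1 row 0 — prev None → EMPTY
2: bank 0 row 6 — prev None → EMPTY
3: bank 2 row 0 — prev 3 → CONFLICT
4: bank 2 row 0 — prev 0 → HIT
5: bank 3 row 2 — prev None → EMPTY
6: bank 3 row 2 — prev 2 → HIT
7: bank 1 row 0 — prev 0 → HIT
8: bank 1 row 3 — prev 0 → CONFLICT
9: bank 2 row 5 — prev 0 → CONFLICT
10: bank 3 row 5 — prev 2 → CONFLICT
11: bank 1 row 0 — prev 3 → CONFLICT
12: bank 1 row 3 — prev 0 → CONFLICT

STATE = b0:6 b1:3 b2:5 b3:5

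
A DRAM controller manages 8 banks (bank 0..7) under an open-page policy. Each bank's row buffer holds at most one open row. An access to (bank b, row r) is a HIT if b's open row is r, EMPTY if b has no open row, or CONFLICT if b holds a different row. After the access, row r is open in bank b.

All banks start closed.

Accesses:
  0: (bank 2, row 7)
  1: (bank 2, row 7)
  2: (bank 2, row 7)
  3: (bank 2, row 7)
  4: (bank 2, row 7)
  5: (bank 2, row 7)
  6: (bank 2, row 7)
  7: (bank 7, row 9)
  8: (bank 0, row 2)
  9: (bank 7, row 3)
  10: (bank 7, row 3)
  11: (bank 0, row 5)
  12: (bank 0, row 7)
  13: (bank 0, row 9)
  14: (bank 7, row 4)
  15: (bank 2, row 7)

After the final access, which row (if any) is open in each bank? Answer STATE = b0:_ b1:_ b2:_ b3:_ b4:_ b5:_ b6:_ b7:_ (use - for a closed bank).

STATE = b0:9 b1:- b2:7 b3:- b4:- b5:- b6:- b7:4

#0 (2,7) E
#1 (2,7) H  (was 7)
#2 (2,7) H  (was 7)
#3 (2,7) H  (was 7)
#4 (2,7) H  (was 7)
#5 (2,7) H  (was 7)
#6 (2,7) H  (was 7)
#7 (7,9) E
#8 (0,2) E
#9 (7,3) C  (was 9)
#10 (7,3) H  (was 3)
#11 (0,5) C  (was 2)
#12 (0,7) C  (was 5)
#13 (0,9) C  (was 7)
#14 (7,4) C  (was 3)
#15 (2,7) H  (was 7)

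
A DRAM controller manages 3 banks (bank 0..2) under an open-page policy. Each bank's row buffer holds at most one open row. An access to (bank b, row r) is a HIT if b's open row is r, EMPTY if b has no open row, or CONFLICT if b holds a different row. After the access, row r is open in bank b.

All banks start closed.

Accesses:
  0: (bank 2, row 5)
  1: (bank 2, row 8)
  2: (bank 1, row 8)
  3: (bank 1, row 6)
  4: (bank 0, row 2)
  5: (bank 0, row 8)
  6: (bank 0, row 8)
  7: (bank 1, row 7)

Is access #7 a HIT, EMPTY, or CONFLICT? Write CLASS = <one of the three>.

  [0] b2 r5: no row ⇒ E
  [1] b2 r8: had r5 ⇒ C
  [2] b1 r8: no row ⇒ E
  [3] b1 r6: had r8 ⇒ C
  [4] b0 r2: no row ⇒ E
  [5] b0 r8: had r2 ⇒ C
  [6] b0 r8: had r8 ⇒ H
  [7] b1 r7: had r6 ⇒ C

CLASS = CONFLICT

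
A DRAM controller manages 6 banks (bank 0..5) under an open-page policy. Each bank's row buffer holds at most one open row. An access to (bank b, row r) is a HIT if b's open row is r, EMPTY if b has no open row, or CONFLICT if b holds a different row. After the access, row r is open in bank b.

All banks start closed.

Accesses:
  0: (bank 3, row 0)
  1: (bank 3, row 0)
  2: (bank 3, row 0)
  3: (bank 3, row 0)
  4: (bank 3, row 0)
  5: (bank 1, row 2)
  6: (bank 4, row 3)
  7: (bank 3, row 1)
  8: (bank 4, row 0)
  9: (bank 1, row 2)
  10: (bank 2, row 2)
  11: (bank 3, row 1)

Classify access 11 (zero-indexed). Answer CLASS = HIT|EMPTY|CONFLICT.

CLASS = HIT

#0 (3,0) E
#1 (3,0) H  (was 0)
#2 (3,0) H  (was 0)
#3 (3,0) H  (was 0)
#4 (3,0) H  (was 0)
#5 (1,2) E
#6 (4,3) E
#7 (3,1) C  (was 0)
#8 (4,0) C  (was 3)
#9 (1,2) H  (was 2)
#10 (2,2) E
#11 (3,1) H  (was 1)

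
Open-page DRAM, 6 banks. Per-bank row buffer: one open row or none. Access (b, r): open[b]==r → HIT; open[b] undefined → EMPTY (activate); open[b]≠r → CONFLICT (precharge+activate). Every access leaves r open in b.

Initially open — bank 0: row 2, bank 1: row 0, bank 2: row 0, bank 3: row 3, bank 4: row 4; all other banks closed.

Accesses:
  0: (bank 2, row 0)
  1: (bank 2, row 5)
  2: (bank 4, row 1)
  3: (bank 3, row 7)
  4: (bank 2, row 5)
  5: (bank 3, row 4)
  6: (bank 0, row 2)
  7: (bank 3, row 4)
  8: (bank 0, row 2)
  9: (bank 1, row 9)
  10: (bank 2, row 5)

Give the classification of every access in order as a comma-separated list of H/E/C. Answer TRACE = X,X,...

0: bank 2 row 0 — prev 0 → HIT
1: bank 2 row 5 — prev 0 → CONFLICT
2: bank 4 row 1 — prev 4 → CONFLICT
3: bank 3 row 7 — prev 3 → CONFLICT
4: bank 2 row 5 — prev 5 → HIT
5: bank 3 row 4 — prev 7 → CONFLICT
6: bank 0 row 2 — prev 2 → HIT
7: bank 3 row 4 — prev 4 → HIT
8: bank 0 row 2 — prev 2 → HIT
9: bank 1 row 9 — prev 0 → CONFLICT
10: bank 2 row 5 — prev 5 → HIT

TRACE = H,C,C,C,H,C,H,H,H,C,H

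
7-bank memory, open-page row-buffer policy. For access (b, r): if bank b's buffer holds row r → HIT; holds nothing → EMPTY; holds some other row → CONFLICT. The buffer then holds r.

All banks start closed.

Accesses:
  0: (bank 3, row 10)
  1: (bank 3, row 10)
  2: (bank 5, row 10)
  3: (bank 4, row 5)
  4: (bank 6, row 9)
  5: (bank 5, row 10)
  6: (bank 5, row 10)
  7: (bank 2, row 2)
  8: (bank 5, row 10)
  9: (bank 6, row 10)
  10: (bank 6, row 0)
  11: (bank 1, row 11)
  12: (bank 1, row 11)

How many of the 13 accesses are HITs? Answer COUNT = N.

COUNT = 5

step 0: bank3 None->10 [EMPTY]
step 1: bank3 10->10 [HIT]
step 2: bank5 None->10 [EMPTY]
step 3: bank4 None->5 [EMPTY]
step 4: bank6 None->9 [EMPTY]
step 5: bank5 10->10 [HIT]
step 6: bank5 10->10 [HIT]
step 7: bank2 None->2 [EMPTY]
step 8: bank5 10->10 [HIT]
step 9: bank6 9->10 [CONFLICT]
step 10: bank6 10->0 [CONFLICT]
step 11: bank1 None->11 [EMPTY]
step 12: bank1 11->11 [HIT]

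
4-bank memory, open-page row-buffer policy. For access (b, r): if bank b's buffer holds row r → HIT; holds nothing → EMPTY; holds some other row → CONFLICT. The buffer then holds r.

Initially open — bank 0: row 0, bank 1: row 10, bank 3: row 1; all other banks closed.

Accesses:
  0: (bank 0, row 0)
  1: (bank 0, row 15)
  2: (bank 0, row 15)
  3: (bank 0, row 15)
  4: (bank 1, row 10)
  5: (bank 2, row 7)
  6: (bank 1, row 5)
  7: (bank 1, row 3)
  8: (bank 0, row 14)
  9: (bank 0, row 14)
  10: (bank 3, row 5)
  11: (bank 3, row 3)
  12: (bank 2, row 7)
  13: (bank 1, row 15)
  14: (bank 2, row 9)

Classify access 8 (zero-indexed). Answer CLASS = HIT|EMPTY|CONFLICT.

CLASS = CONFLICT

  [0] b0 r0: had r0 ⇒ H
  [1] b0 r15: had r0 ⇒ C
  [2] b0 r15: had r15 ⇒ H
  [3] b0 r15: had r15 ⇒ H
  [4] b1 r10: had r10 ⇒ H
  [5] b2 r7: no row ⇒ E
  [6] b1 r5: had r10 ⇒ C
  [7] b1 r3: had r5 ⇒ C
  [8] b0 r14: had r15 ⇒ C
  [9] b0 r14: had r14 ⇒ H
  [10] b3 r5: had r1 ⇒ C
  [11] b3 r3: had r5 ⇒ C
  [12] b2 r7: had r7 ⇒ H
  [13] b1 r15: had r3 ⇒ C
  [14] b2 r9: had r7 ⇒ C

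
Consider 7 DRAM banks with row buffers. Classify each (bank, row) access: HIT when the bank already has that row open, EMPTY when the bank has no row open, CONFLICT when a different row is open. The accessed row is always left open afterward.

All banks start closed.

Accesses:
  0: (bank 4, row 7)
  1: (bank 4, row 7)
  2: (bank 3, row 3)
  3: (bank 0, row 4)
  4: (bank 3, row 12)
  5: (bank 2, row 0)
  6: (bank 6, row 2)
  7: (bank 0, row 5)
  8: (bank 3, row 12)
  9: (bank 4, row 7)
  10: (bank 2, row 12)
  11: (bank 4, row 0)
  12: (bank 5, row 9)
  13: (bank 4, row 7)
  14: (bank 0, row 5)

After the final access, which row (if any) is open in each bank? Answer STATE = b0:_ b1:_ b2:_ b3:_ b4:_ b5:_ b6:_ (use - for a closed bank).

step 0: bank4 None->7 [EMPTY]
step 1: bank4 7->7 [HIT]
step 2: bank3 None->3 [EMPTY]
step 3: bank0 None->4 [EMPTY]
step 4: bank3 3->12 [CONFLICT]
step 5: bank2 None->0 [EMPTY]
step 6: bank6 None->2 [EMPTY]
step 7: bank0 4->5 [CONFLICT]
step 8: bank3 12->12 [HIT]
step 9: bank4 7->7 [HIT]
step 10: bank2 0->12 [CONFLICT]
step 11: bank4 7->0 [CONFLICT]
step 12: bank5 None->9 [EMPTY]
step 13: bank4 0->7 [CONFLICT]
step 14: bank0 5->5 [HIT]

STATE = b0:5 b1:- b2:12 b3:12 b4:7 b5:9 b6:2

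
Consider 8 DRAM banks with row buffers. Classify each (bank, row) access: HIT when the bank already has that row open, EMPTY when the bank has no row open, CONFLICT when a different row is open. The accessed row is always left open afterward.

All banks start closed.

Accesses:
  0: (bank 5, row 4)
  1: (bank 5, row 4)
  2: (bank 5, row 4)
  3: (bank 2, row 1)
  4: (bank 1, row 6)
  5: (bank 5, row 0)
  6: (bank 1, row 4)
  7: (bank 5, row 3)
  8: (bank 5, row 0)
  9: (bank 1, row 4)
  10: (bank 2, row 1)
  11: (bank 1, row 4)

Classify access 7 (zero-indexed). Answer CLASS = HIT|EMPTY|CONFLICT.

0: bank 5 row 4 — prev None → EMPTY
1: bank 5 row 4 — prev 4 → HIT
2: bank 5 row 4 — prev 4 → HIT
3: bank 2 row 1 — prev None → EMPTY
4: bank 1 row 6 — prev None → EMPTY
5: bank 5 row 0 — prev 4 → CONFLICT
6: bank 1 row 4 — prev 6 → CONFLICT
7: bank 5 row 3 — prev 0 → CONFLICT
8: bank 5 row 0 — prev 3 → CONFLICT
9: bank 1 row 4 — prev 4 → HIT
10: bank 2 row 1 — prev 1 → HIT
11: bank 1 row 4 — prev 4 → HIT

CLASS = CONFLICT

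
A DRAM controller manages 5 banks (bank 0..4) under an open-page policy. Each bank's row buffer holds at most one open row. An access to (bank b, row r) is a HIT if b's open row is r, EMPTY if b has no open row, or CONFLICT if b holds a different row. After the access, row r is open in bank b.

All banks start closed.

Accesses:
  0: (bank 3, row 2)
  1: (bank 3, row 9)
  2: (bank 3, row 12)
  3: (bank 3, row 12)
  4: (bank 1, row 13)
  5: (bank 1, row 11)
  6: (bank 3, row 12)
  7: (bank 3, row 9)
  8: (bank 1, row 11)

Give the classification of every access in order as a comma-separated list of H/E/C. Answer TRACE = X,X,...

  [0] b3 r2: no row ⇒ E
  [1] b3 r9: had r2 ⇒ C
  [2] b3 r12: had r9 ⇒ C
  [3] b3 r12: had r12 ⇒ H
  [4] b1 r13: no row ⇒ E
  [5] b1 r11: had r13 ⇒ C
  [6] b3 r12: had r12 ⇒ H
  [7] b3 r9: had r12 ⇒ C
  [8] b1 r11: had r11 ⇒ H

TRACE = E,C,C,H,E,C,H,C,H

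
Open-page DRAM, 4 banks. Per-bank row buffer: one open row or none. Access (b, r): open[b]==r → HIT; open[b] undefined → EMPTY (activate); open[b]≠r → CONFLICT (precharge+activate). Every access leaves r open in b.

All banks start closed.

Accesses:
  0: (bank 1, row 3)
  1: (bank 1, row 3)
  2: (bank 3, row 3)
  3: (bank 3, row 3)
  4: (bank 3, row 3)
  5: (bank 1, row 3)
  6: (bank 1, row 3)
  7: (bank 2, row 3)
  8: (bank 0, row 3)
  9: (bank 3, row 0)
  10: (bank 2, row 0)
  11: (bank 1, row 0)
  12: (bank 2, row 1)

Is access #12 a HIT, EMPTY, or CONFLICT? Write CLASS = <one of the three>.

CLASS = CONFLICT

0: bank 1 row 3 — prev None → EMPTY
1: bank 1 row 3 — prev 3 → HIT
2: bank 3 row 3 — prev None → EMPTY
3: bank 3 row 3 — prev 3 → HIT
4: bank 3 row 3 — prev 3 → HIT
5: bank 1 row 3 — prev 3 → HIT
6: bank 1 row 3 — prev 3 → HIT
7: bank 2 row 3 — prev None → EMPTY
8: bank 0 row 3 — prev None → EMPTY
9: bank 3 row 0 — prev 3 → CONFLICT
10: bank 2 row 0 — prev 3 → CONFLICT
11: bank 1 row 0 — prev 3 → CONFLICT
12: bank 2 row 1 — prev 0 → CONFLICT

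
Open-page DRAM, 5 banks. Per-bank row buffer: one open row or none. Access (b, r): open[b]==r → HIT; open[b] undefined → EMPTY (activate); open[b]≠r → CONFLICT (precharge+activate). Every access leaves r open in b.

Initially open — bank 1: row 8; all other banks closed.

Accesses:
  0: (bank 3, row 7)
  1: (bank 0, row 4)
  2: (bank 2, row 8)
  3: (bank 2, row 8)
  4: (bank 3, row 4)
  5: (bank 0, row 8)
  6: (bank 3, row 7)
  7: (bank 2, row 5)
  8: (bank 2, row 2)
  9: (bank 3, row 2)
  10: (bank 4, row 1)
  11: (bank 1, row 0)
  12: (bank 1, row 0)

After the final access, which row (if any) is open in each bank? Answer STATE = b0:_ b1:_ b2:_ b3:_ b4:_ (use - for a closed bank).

  [0] b3 r7: no row ⇒ E
  [1] b0 r4: no row ⇒ E
  [2] b2 r8: no row ⇒ E
  [3] b2 r8: had r8 ⇒ H
  [4] b3 r4: had r7 ⇒ C
  [5] b0 r8: had r4 ⇒ C
  [6] b3 r7: had r4 ⇒ C
  [7] b2 r5: had r8 ⇒ C
  [8] b2 r2: had r5 ⇒ C
  [9] b3 r2: had r7 ⇒ C
  [10] b4 r1: no row ⇒ E
  [11] b1 r0: had r8 ⇒ C
  [12] b1 r0: had r0 ⇒ H

STATE = b0:8 b1:0 b2:2 b3:2 b4:1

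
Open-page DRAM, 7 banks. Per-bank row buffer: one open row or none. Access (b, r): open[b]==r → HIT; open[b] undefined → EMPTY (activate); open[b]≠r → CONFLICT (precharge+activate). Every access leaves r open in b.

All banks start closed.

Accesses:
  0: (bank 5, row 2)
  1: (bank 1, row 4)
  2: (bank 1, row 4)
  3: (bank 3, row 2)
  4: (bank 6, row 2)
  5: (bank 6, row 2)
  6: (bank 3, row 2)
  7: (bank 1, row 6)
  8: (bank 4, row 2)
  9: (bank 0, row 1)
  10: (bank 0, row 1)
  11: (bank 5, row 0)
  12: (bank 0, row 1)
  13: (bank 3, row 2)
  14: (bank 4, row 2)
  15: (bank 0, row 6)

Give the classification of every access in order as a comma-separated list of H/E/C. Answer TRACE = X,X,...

#0 (5,2) E
#1 (1,4) E
#2 (1,4) H  (was 4)
#3 (3,2) E
#4 (6,2) E
#5 (6,2) H  (was 2)
#6 (3,2) H  (was 2)
#7 (1,6) C  (was 4)
#8 (4,2) E
#9 (0,1) E
#10 (0,1) H  (was 1)
#11 (5,0) C  (was 2)
#12 (0,1) H  (was 1)
#13 (3,2) H  (was 2)
#14 (4,2) H  (was 2)
#15 (0,6) C  (was 1)

TRACE = E,E,H,E,E,H,H,C,E,E,H,C,H,H,H,C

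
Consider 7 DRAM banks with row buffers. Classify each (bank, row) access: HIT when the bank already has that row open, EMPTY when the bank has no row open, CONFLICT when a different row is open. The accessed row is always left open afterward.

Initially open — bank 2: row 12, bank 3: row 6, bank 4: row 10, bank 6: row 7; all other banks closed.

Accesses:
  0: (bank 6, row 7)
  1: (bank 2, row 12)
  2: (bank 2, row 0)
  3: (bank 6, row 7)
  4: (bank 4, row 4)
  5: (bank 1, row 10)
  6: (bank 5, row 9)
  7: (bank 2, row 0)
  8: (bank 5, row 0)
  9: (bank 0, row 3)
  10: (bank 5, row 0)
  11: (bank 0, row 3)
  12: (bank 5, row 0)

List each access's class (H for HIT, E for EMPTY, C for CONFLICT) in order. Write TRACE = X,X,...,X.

TRACE = H,H,C,H,C,E,E,H,C,E,H,H,H

#0 (6,7) H  (was 7)
#1 (2,12) H  (was 12)
#2 (2,0) C  (was 12)
#3 (6,7) H  (was 7)
#4 (4,4) C  (was 10)
#5 (1,10) E
#6 (5,9) E
#7 (2,0) H  (was 0)
#8 (5,0) C  (was 9)
#9 (0,3) E
#10 (5,0) H  (was 0)
#11 (0,3) H  (was 3)
#12 (5,0) H  (was 0)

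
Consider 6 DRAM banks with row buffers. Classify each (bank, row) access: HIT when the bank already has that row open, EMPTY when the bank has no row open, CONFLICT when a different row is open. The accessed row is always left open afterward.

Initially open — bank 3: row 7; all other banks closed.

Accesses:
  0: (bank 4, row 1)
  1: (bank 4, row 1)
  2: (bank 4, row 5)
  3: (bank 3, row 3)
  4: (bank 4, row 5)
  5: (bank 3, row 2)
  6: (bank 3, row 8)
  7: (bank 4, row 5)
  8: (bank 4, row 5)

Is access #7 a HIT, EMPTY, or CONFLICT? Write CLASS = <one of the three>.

CLASS = HIT

0: bank 4 row 1 — prev None → EMPTY
1: bank 4 row 1 — prev 1 → HIT
2: bank 4 row 5 — prev 1 → CONFLICT
3: bank 3 row 3 — prev 7 → CONFLICT
4: bank 4 row 5 — prev 5 → HIT
5: bank 3 row 2 — prev 3 → CONFLICT
6: bank 3 row 8 — prev 2 → CONFLICT
7: bank 4 row 5 — prev 5 → HIT
8: bank 4 row 5 — prev 5 → HIT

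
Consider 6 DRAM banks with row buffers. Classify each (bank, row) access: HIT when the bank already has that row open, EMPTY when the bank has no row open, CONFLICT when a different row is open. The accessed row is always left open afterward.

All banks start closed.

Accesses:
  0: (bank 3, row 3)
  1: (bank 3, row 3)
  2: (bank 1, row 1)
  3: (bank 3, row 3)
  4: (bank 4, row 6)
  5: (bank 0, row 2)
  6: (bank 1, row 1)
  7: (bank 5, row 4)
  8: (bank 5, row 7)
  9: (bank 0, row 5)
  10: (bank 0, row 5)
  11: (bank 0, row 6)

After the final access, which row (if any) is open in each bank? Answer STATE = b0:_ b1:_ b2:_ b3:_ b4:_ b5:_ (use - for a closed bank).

step 0: bank3 None->3 [EMPTY]
step 1: bank3 3->3 [HIT]
step 2: bank1 None->1 [EMPTY]
step 3: bank3 3->3 [HIT]
step 4: bank4 None->6 [EMPTY]
step 5: bank0 None->2 [EMPTY]
step 6: bank1 1->1 [HIT]
step 7: bank5 None->4 [EMPTY]
step 8: bank5 4->7 [CONFLICT]
step 9: bank0 2->5 [CONFLICT]
step 10: bank0 5->5 [HIT]
step 11: bank0 5->6 [CONFLICT]

STATE = b0:6 b1:1 b2:- b3:3 b4:6 b5:7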